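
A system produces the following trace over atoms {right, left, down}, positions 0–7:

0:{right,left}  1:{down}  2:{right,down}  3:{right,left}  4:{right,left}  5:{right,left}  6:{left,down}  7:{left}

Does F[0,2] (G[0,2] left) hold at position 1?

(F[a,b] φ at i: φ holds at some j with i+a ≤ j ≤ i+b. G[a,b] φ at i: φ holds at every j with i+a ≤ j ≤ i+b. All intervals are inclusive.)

Check G[0,2] left at each j in [1,3]:
  j=1: fails at 1
  j=2: fails at 2
  j=3: holds on [3,5]
Found at j=3 → formula holds.

Yes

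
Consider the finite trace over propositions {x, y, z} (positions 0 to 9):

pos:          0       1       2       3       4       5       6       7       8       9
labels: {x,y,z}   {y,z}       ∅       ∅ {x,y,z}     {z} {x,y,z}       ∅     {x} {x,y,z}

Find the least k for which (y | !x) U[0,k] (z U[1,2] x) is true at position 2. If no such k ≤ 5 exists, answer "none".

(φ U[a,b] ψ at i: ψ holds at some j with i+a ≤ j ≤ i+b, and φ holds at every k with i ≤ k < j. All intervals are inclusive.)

2

Need earliest j ≥ 2 with (z U[1,2] x), and (y | !x) at every k in [2,j-1].
  j=2: rhs fails.
  j=3: rhs fails.
  j=4: rhs holds; lhs holds on [2,3]. k = 2.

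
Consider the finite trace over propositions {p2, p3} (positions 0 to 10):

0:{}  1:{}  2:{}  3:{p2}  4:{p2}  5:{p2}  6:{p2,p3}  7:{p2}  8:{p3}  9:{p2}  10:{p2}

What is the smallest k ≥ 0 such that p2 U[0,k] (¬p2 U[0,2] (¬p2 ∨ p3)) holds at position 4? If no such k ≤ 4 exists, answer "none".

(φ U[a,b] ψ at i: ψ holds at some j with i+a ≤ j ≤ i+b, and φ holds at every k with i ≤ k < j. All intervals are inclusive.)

2

Need earliest j ≥ 4 with (¬p2 U[0,2] (¬p2 ∨ p3)), and p2 at every k in [4,j-1].
  j=4: rhs fails.
  j=5: rhs fails.
  j=6: rhs holds; lhs holds on [4,5]. k = 2.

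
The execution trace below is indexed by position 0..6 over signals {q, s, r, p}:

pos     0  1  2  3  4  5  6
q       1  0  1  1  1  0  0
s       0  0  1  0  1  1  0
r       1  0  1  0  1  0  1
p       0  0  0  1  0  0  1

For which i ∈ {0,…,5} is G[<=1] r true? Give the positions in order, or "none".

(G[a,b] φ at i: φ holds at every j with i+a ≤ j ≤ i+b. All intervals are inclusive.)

Evaluate at each i in [0,5]:
  i=0: ✗ (fails at j=1)
  i=1: ✗ (fails at j=1)
  i=2: ✗ (fails at j=3)
  i=3: ✗ (fails at j=3)
  i=4: ✗ (fails at j=5)
  i=5: ✗ (fails at j=5)

none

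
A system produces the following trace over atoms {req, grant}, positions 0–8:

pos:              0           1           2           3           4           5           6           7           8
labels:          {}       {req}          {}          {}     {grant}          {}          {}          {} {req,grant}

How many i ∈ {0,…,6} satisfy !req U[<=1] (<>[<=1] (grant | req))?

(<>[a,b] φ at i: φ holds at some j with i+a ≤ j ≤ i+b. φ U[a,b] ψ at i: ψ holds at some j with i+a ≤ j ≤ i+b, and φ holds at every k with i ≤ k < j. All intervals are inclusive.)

Evaluate at each i in [0,6]:
  i=0: ✓ (rhs at j=0)
  i=1: ✓ (rhs at j=1)
  i=2: ✓ (rhs at j=3; lhs holds on [2,2])
  i=3: ✓ (rhs at j=3)
  i=4: ✓ (rhs at j=4)
  i=5: ✗ (no rhs in [5,6])
  i=6: ✓ (rhs at j=7; lhs holds on [6,6])
Positions where it holds: {0, 1, 2, 3, 4, 6} → 6.

6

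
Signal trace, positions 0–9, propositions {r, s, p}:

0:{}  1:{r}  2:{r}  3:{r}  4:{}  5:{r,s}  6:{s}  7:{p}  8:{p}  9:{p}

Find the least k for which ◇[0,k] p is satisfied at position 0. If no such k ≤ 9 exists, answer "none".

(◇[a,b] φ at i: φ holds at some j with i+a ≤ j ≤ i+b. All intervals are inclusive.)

Scan j = 0,1,… for p:
  j=0: fails
  j=1: fails
  j=2: fails
  j=3: fails
  j=4: fails
  j=5: fails
  j=6: fails
  j=7: holds
First hit at j=7, so smallest k = 7-0 = 7.

7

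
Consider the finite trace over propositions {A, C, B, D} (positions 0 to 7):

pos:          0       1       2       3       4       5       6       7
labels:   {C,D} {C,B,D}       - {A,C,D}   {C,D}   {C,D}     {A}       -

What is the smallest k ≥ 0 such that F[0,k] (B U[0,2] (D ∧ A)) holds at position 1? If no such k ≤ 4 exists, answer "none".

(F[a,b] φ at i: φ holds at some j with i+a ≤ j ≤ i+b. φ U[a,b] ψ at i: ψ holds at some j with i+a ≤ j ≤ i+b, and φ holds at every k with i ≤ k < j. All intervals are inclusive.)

Scan j = 1,2,… for (B U[0,2] (D ∧ A)):
  j=1: fails
  j=2: fails
  j=3: holds
First hit at j=3, so smallest k = 3-1 = 2.

2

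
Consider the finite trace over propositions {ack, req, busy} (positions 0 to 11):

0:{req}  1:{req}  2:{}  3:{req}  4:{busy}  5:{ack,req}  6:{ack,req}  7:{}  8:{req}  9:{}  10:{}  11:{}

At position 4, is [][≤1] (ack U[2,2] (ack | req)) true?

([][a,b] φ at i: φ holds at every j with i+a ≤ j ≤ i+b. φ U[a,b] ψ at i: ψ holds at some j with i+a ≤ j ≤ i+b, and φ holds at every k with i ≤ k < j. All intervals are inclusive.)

Check (ack U[2,2] (ack | req)) at every j in [4,5]:
  j=4: fails
  j=5: fails
Fails at j=4 → formula fails.

False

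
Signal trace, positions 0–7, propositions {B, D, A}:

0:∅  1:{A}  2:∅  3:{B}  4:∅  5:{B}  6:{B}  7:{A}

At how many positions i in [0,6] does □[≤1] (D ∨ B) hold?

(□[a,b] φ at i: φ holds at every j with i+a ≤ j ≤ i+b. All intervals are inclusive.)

Evaluate at each i in [0,6]:
  i=0: ✗ (fails at j=0)
  i=1: ✗ (fails at j=1)
  i=2: ✗ (fails at j=2)
  i=3: ✗ (fails at j=4)
  i=4: ✗ (fails at j=4)
  i=5: ✓ (all of [5,6])
  i=6: ✗ (fails at j=7)
Positions where it holds: {5} → 1.

1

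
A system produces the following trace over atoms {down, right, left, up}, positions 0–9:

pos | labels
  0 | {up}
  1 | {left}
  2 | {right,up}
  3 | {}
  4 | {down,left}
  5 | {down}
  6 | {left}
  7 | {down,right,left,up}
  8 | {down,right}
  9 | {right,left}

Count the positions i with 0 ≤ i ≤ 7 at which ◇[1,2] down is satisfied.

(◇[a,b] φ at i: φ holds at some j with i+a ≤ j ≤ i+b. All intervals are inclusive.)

6

Evaluate at each i in [0,7]:
  i=0: ✗ (none in [1,2])
  i=1: ✗ (none in [2,3])
  i=2: ✓ (witness j=4)
  i=3: ✓ (witness j=4)
  i=4: ✓ (witness j=5)
  i=5: ✓ (witness j=7)
  i=6: ✓ (witness j=7)
  i=7: ✓ (witness j=8)
Positions where it holds: {2, 3, 4, 5, 6, 7} → 6.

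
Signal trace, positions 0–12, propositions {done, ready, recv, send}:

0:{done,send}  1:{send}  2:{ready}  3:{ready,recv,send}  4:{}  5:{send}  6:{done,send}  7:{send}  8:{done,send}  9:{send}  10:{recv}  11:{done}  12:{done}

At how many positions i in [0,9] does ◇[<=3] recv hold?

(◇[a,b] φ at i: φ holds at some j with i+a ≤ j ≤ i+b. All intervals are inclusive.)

7

Evaluate at each i in [0,9]:
  i=0: ✓ (witness j=3)
  i=1: ✓ (witness j=3)
  i=2: ✓ (witness j=3)
  i=3: ✓ (witness j=3)
  i=4: ✗ (none in [4,7])
  i=5: ✗ (none in [5,8])
  i=6: ✗ (none in [6,9])
  i=7: ✓ (witness j=10)
  i=8: ✓ (witness j=10)
  i=9: ✓ (witness j=10)
Positions where it holds: {0, 1, 2, 3, 7, 8, 9} → 7.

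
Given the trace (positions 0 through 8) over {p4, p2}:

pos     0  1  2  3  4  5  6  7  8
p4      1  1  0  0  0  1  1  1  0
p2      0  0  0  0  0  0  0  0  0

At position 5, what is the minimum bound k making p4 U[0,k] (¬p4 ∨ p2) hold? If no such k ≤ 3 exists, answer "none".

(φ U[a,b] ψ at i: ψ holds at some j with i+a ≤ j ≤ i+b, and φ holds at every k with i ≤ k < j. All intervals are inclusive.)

Need earliest j ≥ 5 with (¬p4 ∨ p2), and p4 at every k in [5,j-1].
  j=5: rhs fails.
  j=6: rhs fails.
  j=7: rhs fails.
  j=8: rhs holds; lhs holds on [5,7]. k = 3.

3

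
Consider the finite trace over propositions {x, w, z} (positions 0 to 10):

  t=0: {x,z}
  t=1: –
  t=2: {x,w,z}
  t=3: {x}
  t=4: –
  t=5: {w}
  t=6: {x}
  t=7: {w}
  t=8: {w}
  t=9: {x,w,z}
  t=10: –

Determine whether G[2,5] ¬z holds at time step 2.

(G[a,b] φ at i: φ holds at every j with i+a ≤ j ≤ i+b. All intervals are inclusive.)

Check ¬z at every j in [4,7]:
  j=4: true
  j=5: true
  j=6: true
  j=7: true
All positions satisfy it → formula holds.

True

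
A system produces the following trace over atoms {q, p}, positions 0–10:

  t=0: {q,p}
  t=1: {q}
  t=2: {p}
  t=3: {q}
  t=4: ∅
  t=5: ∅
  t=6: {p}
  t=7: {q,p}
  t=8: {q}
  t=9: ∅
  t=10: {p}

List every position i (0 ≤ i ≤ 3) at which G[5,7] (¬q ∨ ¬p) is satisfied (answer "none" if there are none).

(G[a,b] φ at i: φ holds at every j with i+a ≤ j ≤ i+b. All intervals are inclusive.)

3

Evaluate at each i in [0,3]:
  i=0: ✗ (fails at j=7)
  i=1: ✗ (fails at j=7)
  i=2: ✗ (fails at j=7)
  i=3: ✓ (all of [8,10])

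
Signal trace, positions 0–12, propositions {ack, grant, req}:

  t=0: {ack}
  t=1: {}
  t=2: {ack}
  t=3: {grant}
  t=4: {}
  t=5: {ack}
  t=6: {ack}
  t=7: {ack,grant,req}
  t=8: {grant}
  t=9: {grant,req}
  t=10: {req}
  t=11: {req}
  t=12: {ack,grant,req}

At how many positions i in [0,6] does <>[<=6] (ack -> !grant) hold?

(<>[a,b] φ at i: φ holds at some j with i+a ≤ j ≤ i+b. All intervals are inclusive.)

7

Evaluate at each i in [0,6]:
  i=0: ✓ (witness j=0)
  i=1: ✓ (witness j=1)
  i=2: ✓ (witness j=2)
  i=3: ✓ (witness j=3)
  i=4: ✓ (witness j=4)
  i=5: ✓ (witness j=5)
  i=6: ✓ (witness j=6)
Positions where it holds: {0, 1, 2, 3, 4, 5, 6} → 7.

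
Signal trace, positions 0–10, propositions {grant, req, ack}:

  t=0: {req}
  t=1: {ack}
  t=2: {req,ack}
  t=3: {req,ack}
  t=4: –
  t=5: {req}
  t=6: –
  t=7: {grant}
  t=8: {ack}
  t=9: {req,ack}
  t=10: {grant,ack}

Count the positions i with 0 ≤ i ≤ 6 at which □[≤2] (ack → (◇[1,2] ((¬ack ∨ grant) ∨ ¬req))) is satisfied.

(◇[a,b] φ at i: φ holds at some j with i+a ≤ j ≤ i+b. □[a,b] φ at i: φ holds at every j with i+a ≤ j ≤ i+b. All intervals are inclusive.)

5

Evaluate at each i in [0,6]:
  i=0: ✗ (fails at j=1)
  i=1: ✗ (fails at j=1)
  i=2: ✓ (all of [2,4])
  i=3: ✓ (all of [3,5])
  i=4: ✓ (all of [4,6])
  i=5: ✓ (all of [5,7])
  i=6: ✓ (all of [6,8])
Positions where it holds: {2, 3, 4, 5, 6} → 5.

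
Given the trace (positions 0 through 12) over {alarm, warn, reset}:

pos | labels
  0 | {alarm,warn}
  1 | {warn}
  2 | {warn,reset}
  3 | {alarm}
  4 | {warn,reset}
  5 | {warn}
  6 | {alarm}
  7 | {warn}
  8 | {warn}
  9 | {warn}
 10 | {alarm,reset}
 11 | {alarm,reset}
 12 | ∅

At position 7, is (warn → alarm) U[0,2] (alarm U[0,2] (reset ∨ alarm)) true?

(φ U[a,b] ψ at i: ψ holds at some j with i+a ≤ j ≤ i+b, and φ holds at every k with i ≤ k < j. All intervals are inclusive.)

Does not hold

Need some j in [7,9] with (alarm U[0,2] (reset ∨ alarm)), and (warn → alarm) at every k in [7,j-1].
  j=7: (alarm U[0,2] (reset ∨ alarm)) — fails.
  j=8: (alarm U[0,2] (reset ∨ alarm)) — fails.
  j=9: (alarm U[0,2] (reset ∨ alarm)) — fails.
No j in the window works → until fails.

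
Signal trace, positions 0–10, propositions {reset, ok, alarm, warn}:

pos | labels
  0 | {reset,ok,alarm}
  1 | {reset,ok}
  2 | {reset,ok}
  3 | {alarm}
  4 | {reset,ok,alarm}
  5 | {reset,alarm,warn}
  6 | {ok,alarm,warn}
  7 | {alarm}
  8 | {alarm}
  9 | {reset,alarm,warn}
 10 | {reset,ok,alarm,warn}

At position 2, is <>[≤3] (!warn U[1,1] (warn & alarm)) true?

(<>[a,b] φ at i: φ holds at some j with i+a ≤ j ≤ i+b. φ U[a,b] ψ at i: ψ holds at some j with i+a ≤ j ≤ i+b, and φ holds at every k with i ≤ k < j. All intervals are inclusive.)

Yes

Check (!warn U[1,1] (warn & alarm)) at each j in [2,5]:
  j=2: fails
  j=3: fails
  j=4: holds
  j=5: fails
Found at j=4 → formula holds.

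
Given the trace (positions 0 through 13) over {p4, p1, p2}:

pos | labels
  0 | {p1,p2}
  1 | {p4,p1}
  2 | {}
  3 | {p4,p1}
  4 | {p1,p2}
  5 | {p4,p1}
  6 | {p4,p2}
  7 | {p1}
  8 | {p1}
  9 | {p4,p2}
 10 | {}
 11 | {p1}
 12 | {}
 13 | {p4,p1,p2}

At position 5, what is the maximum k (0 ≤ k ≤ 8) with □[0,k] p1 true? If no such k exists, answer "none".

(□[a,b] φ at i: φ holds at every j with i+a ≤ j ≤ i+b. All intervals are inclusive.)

0

p1 must hold from j=5 onward; find where it first fails.
  j=5: holds
  j=6: fails
Holds on [5,5], so largest k = 0.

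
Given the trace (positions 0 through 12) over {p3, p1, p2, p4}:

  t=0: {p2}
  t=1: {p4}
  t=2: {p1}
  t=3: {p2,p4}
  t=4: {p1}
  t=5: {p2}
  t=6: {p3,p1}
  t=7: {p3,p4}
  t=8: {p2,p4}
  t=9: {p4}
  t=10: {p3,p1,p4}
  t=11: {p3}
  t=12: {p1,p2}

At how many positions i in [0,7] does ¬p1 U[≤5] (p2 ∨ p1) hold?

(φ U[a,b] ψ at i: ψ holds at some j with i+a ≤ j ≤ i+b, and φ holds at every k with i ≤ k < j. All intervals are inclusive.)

8

Evaluate at each i in [0,7]:
  i=0: ✓ (rhs at j=0)
  i=1: ✓ (rhs at j=2; lhs holds on [1,1])
  i=2: ✓ (rhs at j=2)
  i=3: ✓ (rhs at j=3)
  i=4: ✓ (rhs at j=4)
  i=5: ✓ (rhs at j=5)
  i=6: ✓ (rhs at j=6)
  i=7: ✓ (rhs at j=8; lhs holds on [7,7])
Positions where it holds: {0, 1, 2, 3, 4, 5, 6, 7} → 8.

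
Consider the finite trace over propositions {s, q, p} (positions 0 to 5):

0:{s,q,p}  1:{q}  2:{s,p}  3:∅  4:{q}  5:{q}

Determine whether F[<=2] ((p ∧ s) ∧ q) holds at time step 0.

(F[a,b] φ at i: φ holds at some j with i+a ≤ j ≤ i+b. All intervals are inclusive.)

Yes

Check ((p ∧ s) ∧ q) at each j in [0,2]:
  j=0: true
  j=1: false
  j=2: false
Found at j=0 → formula holds.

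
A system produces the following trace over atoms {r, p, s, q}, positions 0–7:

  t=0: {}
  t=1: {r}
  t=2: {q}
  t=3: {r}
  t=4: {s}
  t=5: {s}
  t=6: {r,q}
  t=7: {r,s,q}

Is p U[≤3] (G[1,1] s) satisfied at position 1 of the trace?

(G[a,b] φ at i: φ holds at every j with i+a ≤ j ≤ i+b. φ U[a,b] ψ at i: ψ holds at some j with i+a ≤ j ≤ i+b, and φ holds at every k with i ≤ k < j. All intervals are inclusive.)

Need some j in [1,4] with G[1,1] s, and p at every k in [1,j-1].
  j=1: G[1,1] s — fails at 2.
  j=2: G[1,1] s — fails at 3.
  j=3: G[1,1] s holds, but p fails at k=1 → not this j.
  j=4: G[1,1] s holds, but p fails at k=1 → not this j.
No j in the window works → until fails.

No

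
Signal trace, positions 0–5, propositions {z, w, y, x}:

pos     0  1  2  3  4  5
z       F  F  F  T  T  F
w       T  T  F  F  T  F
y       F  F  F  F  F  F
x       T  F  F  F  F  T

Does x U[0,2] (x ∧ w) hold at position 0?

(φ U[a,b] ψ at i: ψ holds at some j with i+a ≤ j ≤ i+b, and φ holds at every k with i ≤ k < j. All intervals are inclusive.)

Need some j in [0,2] with (x ∧ w), and x at every k in [0,j-1].
  j=0: (x ∧ w) holds; no prefix to check → satisfied.

Yes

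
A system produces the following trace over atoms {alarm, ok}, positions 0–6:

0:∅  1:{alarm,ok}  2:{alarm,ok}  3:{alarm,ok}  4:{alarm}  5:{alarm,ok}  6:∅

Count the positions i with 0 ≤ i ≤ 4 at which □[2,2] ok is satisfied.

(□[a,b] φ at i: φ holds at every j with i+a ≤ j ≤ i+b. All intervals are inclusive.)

3

Evaluate at each i in [0,4]:
  i=0: ✓ (all of [2,2])
  i=1: ✓ (all of [3,3])
  i=2: ✗ (fails at j=4)
  i=3: ✓ (all of [5,5])
  i=4: ✗ (fails at j=6)
Positions where it holds: {0, 1, 3} → 3.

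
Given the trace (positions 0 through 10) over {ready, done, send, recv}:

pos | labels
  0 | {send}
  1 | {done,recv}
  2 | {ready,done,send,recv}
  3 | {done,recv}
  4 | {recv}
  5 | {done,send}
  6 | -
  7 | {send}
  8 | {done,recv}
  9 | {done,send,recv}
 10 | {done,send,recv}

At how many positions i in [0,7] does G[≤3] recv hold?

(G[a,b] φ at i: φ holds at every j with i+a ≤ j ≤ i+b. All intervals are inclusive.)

Evaluate at each i in [0,7]:
  i=0: ✗ (fails at j=0)
  i=1: ✓ (all of [1,4])
  i=2: ✗ (fails at j=5)
  i=3: ✗ (fails at j=5)
  i=4: ✗ (fails at j=5)
  i=5: ✗ (fails at j=5)
  i=6: ✗ (fails at j=6)
  i=7: ✗ (fails at j=7)
Positions where it holds: {1} → 1.

1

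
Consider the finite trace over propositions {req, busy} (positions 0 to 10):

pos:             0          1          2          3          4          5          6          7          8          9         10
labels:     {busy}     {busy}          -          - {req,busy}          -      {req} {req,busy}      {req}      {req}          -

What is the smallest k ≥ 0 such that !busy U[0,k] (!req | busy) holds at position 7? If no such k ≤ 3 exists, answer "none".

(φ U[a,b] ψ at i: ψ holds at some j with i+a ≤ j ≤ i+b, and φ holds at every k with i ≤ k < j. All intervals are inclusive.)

0

Need earliest j ≥ 7 with (!req | busy), and !busy at every k in [7,j-1].
  j=7: rhs holds (empty prefix). k = 0.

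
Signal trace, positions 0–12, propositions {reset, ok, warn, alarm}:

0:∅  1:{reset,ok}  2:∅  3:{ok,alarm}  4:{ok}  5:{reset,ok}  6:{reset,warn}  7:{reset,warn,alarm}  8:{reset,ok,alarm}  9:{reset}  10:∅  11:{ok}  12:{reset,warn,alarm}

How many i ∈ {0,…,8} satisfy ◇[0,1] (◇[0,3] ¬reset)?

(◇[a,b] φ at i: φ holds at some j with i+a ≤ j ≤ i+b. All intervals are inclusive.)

8

Evaluate at each i in [0,8]:
  i=0: ✓ (witness j=0)
  i=1: ✓ (witness j=1)
  i=2: ✓ (witness j=2)
  i=3: ✓ (witness j=3)
  i=4: ✓ (witness j=4)
  i=5: ✗ (none in [5,6])
  i=6: ✓ (witness j=7)
  i=7: ✓ (witness j=7)
  i=8: ✓ (witness j=8)
Positions where it holds: {0, 1, 2, 3, 4, 6, 7, 8} → 8.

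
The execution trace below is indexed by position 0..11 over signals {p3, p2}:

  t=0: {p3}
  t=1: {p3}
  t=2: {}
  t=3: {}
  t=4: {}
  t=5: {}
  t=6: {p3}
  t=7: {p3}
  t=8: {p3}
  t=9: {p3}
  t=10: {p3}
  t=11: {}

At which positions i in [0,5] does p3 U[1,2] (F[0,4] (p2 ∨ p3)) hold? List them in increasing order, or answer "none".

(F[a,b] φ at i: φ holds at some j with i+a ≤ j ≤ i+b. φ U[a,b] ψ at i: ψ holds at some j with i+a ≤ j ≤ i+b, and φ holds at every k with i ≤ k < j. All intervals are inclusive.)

Evaluate at each i in [0,5]:
  i=0: ✓ (rhs at j=1; lhs holds on [0,0])
  i=1: ✓ (rhs at j=2; lhs holds on [1,1])
  i=2: ✗ (lhs fails at k=2 before rhs at j=3)
  i=3: ✗ (lhs fails at k=3 before rhs at j=4)
  i=4: ✗ (lhs fails at k=4 before rhs at j=5)
  i=5: ✗ (lhs fails at k=5 before rhs at j=6)

0, 1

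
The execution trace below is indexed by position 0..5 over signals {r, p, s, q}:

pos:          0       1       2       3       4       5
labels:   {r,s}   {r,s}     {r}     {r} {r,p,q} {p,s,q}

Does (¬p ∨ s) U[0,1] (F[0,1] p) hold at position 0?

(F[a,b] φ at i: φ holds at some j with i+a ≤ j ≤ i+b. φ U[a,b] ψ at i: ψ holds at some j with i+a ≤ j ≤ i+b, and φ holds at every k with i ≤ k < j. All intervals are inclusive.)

Need some j in [0,1] with F[0,1] p, and (¬p ∨ s) at every k in [0,j-1].
  j=0: F[0,1] p — fails (none in [0,1]).
  j=1: F[0,1] p — fails (none in [1,2]).
No j in the window works → until fails.

Does not hold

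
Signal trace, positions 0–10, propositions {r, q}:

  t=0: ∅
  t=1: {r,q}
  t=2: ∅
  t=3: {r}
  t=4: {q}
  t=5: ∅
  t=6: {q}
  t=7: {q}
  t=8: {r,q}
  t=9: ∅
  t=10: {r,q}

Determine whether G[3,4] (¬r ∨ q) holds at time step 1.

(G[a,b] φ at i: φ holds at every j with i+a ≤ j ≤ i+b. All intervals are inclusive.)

True

Check (¬r ∨ q) at every j in [4,5]:
  j=4: true
  j=5: true
All positions satisfy it → formula holds.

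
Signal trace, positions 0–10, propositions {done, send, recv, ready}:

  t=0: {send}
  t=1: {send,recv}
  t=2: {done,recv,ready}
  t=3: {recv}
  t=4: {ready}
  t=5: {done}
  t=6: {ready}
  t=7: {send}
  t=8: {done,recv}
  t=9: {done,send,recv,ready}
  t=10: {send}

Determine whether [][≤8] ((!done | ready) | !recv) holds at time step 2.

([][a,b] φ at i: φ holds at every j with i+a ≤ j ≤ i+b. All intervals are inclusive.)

Check ((!done | ready) | !recv) at every j in [2,10]:
  j=2: true
  j=3: true
  j=4: true
  j=5: true
  j=6: true
  j=7: true
  j=8: false
  j=9: true
  j=10: true
Fails at j=8 → formula fails.

False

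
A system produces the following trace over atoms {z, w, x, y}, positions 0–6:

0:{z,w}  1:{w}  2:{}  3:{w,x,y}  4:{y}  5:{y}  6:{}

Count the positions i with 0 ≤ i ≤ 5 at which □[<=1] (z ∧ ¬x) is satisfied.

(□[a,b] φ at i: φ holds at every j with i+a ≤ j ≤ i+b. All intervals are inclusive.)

0

Evaluate at each i in [0,5]:
  i=0: ✗ (fails at j=1)
  i=1: ✗ (fails at j=1)
  i=2: ✗ (fails at j=2)
  i=3: ✗ (fails at j=3)
  i=4: ✗ (fails at j=4)
  i=5: ✗ (fails at j=5)
Positions where it holds: {} → 0.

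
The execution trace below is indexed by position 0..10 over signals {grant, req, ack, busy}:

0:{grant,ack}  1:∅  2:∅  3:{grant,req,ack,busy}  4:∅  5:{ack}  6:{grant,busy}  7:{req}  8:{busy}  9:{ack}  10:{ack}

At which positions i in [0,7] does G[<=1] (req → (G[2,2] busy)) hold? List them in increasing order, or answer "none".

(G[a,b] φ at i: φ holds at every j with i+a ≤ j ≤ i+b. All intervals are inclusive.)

Evaluate at each i in [0,7]:
  i=0: ✓ (all of [0,1])
  i=1: ✓ (all of [1,2])
  i=2: ✗ (fails at j=3)
  i=3: ✗ (fails at j=3)
  i=4: ✓ (all of [4,5])
  i=5: ✓ (all of [5,6])
  i=6: ✗ (fails at j=7)
  i=7: ✗ (fails at j=7)

0, 1, 4, 5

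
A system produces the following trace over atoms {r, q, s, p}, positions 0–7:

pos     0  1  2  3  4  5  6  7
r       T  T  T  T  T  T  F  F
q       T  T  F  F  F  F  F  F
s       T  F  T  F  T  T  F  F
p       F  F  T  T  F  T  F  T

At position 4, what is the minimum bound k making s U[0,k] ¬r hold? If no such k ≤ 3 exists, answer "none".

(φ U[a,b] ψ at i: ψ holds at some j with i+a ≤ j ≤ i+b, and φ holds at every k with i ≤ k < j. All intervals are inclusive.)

Need earliest j ≥ 4 with ¬r, and s at every k in [4,j-1].
  j=4: rhs fails.
  j=5: rhs fails.
  j=6: rhs holds; lhs holds on [4,5]. k = 2.

2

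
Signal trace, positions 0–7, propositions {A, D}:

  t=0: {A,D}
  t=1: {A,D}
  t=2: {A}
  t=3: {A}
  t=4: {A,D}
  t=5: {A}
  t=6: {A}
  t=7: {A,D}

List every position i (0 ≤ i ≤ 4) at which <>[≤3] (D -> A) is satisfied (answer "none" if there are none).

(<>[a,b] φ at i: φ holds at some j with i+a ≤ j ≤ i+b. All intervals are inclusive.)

0, 1, 2, 3, 4

Evaluate at each i in [0,4]:
  i=0: ✓ (witness j=0)
  i=1: ✓ (witness j=1)
  i=2: ✓ (witness j=2)
  i=3: ✓ (witness j=3)
  i=4: ✓ (witness j=4)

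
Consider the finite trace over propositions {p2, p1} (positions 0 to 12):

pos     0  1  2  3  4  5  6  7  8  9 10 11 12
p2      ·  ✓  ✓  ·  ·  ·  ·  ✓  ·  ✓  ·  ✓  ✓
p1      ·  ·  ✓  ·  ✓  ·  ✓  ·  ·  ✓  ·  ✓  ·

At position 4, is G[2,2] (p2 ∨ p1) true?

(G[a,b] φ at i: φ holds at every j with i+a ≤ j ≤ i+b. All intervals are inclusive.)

Yes

Check (p2 ∨ p1) at every j in [6,6]:
  j=6: true
All positions satisfy it → formula holds.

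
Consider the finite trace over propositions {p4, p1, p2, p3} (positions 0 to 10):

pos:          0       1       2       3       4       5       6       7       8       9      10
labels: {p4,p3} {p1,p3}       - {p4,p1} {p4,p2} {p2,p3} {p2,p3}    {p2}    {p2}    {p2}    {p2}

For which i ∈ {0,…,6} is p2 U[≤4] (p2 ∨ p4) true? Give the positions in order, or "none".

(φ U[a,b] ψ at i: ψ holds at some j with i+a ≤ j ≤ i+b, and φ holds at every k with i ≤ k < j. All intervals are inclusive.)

Evaluate at each i in [0,6]:
  i=0: ✓ (rhs at j=0)
  i=1: ✗ (lhs fails at k=1 before rhs at j=3)
  i=2: ✗ (lhs fails at k=2 before rhs at j=3)
  i=3: ✓ (rhs at j=3)
  i=4: ✓ (rhs at j=4)
  i=5: ✓ (rhs at j=5)
  i=6: ✓ (rhs at j=6)

0, 3, 4, 5, 6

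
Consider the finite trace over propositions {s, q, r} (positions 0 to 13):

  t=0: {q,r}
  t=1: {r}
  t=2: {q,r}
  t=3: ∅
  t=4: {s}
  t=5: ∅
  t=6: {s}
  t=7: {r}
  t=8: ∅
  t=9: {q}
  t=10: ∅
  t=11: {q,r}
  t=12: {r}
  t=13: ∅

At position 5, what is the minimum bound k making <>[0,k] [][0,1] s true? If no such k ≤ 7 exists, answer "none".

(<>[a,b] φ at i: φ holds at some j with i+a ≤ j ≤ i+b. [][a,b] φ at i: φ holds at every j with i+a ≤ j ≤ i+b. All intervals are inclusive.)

none

Scan j = 5,6,… for [][0,1] s:
  j=5: fails
  j=6: fails
  j=7: fails
  j=8: fails
  j=9: fails
  j=10: fails
  j=11: fails
  j=12: fails
No j in [5,12] satisfies it → none.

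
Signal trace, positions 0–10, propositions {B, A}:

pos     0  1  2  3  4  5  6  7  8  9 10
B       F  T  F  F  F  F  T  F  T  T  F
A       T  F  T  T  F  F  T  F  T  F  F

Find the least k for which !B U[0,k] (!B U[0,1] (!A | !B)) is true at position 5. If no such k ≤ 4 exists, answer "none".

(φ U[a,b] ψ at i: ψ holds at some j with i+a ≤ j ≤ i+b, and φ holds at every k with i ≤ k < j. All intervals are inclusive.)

Need earliest j ≥ 5 with (!B U[0,1] (!A | !B)), and !B at every k in [5,j-1].
  j=5: rhs holds (empty prefix). k = 0.

0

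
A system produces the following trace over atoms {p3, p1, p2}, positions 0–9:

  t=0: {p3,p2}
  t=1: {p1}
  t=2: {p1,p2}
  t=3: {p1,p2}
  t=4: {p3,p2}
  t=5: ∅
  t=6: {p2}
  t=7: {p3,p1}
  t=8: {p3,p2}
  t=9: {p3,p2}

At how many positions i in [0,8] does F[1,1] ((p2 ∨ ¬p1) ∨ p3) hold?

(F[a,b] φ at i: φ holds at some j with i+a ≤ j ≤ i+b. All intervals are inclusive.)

Evaluate at each i in [0,8]:
  i=0: ✗ (none in [1,1])
  i=1: ✓ (witness j=2)
  i=2: ✓ (witness j=3)
  i=3: ✓ (witness j=4)
  i=4: ✓ (witness j=5)
  i=5: ✓ (witness j=6)
  i=6: ✓ (witness j=7)
  i=7: ✓ (witness j=8)
  i=8: ✓ (witness j=9)
Positions where it holds: {1, 2, 3, 4, 5, 6, 7, 8} → 8.

8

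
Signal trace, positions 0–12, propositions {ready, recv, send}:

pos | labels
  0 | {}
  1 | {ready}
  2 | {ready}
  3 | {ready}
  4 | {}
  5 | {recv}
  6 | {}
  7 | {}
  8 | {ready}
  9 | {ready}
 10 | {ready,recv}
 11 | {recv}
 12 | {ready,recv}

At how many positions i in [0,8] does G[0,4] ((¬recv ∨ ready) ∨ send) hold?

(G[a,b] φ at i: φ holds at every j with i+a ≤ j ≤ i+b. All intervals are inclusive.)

2

Evaluate at each i in [0,8]:
  i=0: ✓ (all of [0,4])
  i=1: ✗ (fails at j=5)
  i=2: ✗ (fails at j=5)
  i=3: ✗ (fails at j=5)
  i=4: ✗ (fails at j=5)
  i=5: ✗ (fails at j=5)
  i=6: ✓ (all of [6,10])
  i=7: ✗ (fails at j=11)
  i=8: ✗ (fails at j=11)
Positions where it holds: {0, 6} → 2.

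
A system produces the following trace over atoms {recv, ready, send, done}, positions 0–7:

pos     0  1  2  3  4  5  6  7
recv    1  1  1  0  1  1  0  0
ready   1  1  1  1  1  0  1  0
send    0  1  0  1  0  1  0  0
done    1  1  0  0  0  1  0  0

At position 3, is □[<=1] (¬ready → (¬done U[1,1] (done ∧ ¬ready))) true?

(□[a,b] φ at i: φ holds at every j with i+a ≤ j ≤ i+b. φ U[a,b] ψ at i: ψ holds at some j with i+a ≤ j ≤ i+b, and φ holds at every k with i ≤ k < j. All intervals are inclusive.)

Holds

Check (¬ready → (¬done U[1,1] (done ∧ ¬ready))) at every j in [3,4]:
  j=3: antecedent false → ✓
  j=4: antecedent false → ✓
All positions satisfy it → formula holds.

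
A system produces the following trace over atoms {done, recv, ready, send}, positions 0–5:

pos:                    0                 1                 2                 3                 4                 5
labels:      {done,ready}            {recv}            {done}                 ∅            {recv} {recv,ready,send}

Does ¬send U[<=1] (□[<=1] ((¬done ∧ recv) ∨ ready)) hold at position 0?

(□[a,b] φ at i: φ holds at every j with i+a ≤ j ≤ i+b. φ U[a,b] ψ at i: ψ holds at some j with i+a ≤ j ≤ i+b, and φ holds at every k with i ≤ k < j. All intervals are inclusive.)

True

Need some j in [0,1] with □[<=1] ((¬done ∧ recv) ∨ ready), and ¬send at every k in [0,j-1].
  j=0: □[<=1] ((¬done ∧ recv) ∨ ready) holds; no prefix to check → satisfied.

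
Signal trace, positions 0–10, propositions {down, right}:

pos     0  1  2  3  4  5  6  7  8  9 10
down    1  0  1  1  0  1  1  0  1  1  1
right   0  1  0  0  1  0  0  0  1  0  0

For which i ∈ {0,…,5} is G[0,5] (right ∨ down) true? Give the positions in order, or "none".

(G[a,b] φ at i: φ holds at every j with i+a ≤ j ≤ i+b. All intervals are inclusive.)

Evaluate at each i in [0,5]:
  i=0: ✓ (all of [0,5])
  i=1: ✓ (all of [1,6])
  i=2: ✗ (fails at j=7)
  i=3: ✗ (fails at j=7)
  i=4: ✗ (fails at j=7)
  i=5: ✗ (fails at j=7)

0, 1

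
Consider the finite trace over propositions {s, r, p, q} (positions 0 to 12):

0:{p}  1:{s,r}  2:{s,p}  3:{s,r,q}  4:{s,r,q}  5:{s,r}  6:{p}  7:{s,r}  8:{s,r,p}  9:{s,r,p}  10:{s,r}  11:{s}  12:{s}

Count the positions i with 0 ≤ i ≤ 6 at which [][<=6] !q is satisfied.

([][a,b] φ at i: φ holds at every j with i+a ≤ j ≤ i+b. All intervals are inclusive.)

Evaluate at each i in [0,6]:
  i=0: ✗ (fails at j=3)
  i=1: ✗ (fails at j=3)
  i=2: ✗ (fails at j=3)
  i=3: ✗ (fails at j=3)
  i=4: ✗ (fails at j=4)
  i=5: ✓ (all of [5,11])
  i=6: ✓ (all of [6,12])
Positions where it holds: {5, 6} → 2.

2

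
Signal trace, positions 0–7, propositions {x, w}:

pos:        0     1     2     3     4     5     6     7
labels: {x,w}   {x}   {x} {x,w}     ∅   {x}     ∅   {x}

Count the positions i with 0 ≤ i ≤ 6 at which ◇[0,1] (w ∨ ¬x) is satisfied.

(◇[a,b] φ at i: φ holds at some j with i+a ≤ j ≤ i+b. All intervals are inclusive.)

Evaluate at each i in [0,6]:
  i=0: ✓ (witness j=0)
  i=1: ✗ (none in [1,2])
  i=2: ✓ (witness j=3)
  i=3: ✓ (witness j=3)
  i=4: ✓ (witness j=4)
  i=5: ✓ (witness j=6)
  i=6: ✓ (witness j=6)
Positions where it holds: {0, 2, 3, 4, 5, 6} → 6.

6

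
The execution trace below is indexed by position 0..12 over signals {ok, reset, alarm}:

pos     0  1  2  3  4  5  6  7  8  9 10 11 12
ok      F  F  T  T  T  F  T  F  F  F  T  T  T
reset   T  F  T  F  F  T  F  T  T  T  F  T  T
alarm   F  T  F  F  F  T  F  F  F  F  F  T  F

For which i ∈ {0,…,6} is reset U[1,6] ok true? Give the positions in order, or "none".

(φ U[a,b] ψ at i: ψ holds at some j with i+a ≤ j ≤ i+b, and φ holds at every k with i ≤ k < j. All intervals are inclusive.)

2, 5

Evaluate at each i in [0,6]:
  i=0: ✗ (lhs fails at k=1 before rhs at j=2)
  i=1: ✗ (lhs fails at k=1 before rhs at j=2)
  i=2: ✓ (rhs at j=3; lhs holds on [2,2])
  i=3: ✗ (lhs fails at k=3 before rhs at j=4)
  i=4: ✗ (lhs fails at k=4 before rhs at j=6)
  i=5: ✓ (rhs at j=6; lhs holds on [5,5])
  i=6: ✗ (lhs fails at k=6 before rhs at j=10)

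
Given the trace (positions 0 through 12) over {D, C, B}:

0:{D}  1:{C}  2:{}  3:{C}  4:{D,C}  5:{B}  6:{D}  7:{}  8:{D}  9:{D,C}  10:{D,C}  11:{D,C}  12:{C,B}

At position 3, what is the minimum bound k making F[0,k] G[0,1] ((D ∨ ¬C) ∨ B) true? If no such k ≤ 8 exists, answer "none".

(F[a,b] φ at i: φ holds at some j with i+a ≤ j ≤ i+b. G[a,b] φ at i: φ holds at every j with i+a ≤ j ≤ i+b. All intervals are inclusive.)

1

Scan j = 3,4,… for G[0,1] ((D ∨ ¬C) ∨ B):
  j=3: fails
  j=4: holds
First hit at j=4, so smallest k = 4-3 = 1.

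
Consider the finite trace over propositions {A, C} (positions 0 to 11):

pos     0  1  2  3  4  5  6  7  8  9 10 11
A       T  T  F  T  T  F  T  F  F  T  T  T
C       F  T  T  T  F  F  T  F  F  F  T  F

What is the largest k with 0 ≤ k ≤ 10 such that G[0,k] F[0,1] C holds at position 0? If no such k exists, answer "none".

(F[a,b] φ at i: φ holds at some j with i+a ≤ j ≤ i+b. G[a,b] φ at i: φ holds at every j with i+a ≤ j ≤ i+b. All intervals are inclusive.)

F[0,1] C must hold from j=0 onward; find where it first fails.
  j=0: holds
  j=1: holds
  j=2: holds
  j=3: holds
  j=4: fails
Holds on [0,3], so largest k = 3.

3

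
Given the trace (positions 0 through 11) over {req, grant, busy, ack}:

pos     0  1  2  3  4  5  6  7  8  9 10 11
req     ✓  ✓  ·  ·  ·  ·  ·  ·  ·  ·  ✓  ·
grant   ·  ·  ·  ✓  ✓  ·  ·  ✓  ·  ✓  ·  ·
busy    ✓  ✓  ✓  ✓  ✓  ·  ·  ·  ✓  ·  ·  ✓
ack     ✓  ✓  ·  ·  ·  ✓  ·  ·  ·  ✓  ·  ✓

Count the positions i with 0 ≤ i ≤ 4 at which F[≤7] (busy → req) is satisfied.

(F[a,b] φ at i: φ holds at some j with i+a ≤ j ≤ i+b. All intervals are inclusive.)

Evaluate at each i in [0,4]:
  i=0: ✓ (witness j=0)
  i=1: ✓ (witness j=1)
  i=2: ✓ (witness j=5)
  i=3: ✓ (witness j=5)
  i=4: ✓ (witness j=5)
Positions where it holds: {0, 1, 2, 3, 4} → 5.

5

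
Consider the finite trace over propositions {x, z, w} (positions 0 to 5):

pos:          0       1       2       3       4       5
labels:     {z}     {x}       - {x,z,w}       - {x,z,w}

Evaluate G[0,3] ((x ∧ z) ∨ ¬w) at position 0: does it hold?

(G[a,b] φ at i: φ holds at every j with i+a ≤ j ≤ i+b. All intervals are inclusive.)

True

Check ((x ∧ z) ∨ ¬w) at every j in [0,3]:
  j=0: true
  j=1: true
  j=2: true
  j=3: true
All positions satisfy it → formula holds.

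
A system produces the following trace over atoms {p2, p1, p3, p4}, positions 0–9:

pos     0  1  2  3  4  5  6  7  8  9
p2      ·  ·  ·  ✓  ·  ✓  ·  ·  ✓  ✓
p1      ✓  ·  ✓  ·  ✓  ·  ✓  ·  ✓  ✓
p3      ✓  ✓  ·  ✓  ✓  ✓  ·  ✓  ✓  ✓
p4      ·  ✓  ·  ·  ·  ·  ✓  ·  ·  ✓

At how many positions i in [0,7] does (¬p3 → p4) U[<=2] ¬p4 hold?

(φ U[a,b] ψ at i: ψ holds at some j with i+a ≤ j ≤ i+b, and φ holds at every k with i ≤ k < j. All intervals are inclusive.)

8

Evaluate at each i in [0,7]:
  i=0: ✓ (rhs at j=0)
  i=1: ✓ (rhs at j=2; lhs holds on [1,1])
  i=2: ✓ (rhs at j=2)
  i=3: ✓ (rhs at j=3)
  i=4: ✓ (rhs at j=4)
  i=5: ✓ (rhs at j=5)
  i=6: ✓ (rhs at j=7; lhs holds on [6,6])
  i=7: ✓ (rhs at j=7)
Positions where it holds: {0, 1, 2, 3, 4, 5, 6, 7} → 8.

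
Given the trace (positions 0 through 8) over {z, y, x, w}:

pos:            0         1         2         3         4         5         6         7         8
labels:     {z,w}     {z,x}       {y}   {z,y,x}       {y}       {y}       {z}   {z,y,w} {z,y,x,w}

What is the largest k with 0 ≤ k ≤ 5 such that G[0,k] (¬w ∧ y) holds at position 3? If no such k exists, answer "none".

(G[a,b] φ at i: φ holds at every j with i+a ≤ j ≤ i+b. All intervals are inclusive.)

2

(¬w ∧ y) must hold from j=3 onward; find where it first fails.
  j=3: holds
  j=4: holds
  j=5: holds
  j=6: fails
Holds on [3,5], so largest k = 2.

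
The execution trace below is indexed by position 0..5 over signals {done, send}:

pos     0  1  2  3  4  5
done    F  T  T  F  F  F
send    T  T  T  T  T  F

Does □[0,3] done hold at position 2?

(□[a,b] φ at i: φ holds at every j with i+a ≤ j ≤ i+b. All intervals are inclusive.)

Check done at every j in [2,5]:
  j=2: true
  j=3: false
  j=4: false
  j=5: false
Fails at j=3 → formula fails.

Does not hold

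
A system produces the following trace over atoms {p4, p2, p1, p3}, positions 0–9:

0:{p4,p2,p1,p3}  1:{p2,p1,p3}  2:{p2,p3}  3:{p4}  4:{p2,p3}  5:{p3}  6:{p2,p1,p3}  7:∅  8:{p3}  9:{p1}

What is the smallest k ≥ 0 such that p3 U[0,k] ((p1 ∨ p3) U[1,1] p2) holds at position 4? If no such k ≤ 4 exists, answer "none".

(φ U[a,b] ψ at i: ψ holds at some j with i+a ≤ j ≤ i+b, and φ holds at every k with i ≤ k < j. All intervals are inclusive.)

Need earliest j ≥ 4 with ((p1 ∨ p3) U[1,1] p2), and p3 at every k in [4,j-1].
  j=4: rhs fails.
  j=5: rhs holds; lhs holds on [4,4]. k = 1.

1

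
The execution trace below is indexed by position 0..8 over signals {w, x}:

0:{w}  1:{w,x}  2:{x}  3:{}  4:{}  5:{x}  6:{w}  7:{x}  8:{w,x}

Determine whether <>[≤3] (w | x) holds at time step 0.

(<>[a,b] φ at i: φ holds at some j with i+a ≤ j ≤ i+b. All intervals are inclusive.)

Check (w | x) at each j in [0,3]:
  j=0: true
  j=1: true
  j=2: true
  j=3: false
Found at j=0 → formula holds.

Yes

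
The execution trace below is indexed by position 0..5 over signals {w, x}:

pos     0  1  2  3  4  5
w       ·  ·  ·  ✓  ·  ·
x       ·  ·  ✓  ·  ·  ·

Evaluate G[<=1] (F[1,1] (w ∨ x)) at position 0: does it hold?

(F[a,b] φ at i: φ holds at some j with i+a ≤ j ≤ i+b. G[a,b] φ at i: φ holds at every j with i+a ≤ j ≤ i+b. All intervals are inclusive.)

Does not hold

Check F[1,1] (w ∨ x) at every j in [0,1]:
  j=0: fails (none in [1,1])
  j=1: holds (witness at 2)
Fails at j=0 → formula fails.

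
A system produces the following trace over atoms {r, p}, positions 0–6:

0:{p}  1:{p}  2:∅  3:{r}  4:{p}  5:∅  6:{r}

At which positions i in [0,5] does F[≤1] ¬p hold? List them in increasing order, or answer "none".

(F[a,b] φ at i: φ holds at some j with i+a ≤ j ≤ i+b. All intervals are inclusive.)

Evaluate at each i in [0,5]:
  i=0: ✗ (none in [0,1])
  i=1: ✓ (witness j=2)
  i=2: ✓ (witness j=2)
  i=3: ✓ (witness j=3)
  i=4: ✓ (witness j=5)
  i=5: ✓ (witness j=5)

1, 2, 3, 4, 5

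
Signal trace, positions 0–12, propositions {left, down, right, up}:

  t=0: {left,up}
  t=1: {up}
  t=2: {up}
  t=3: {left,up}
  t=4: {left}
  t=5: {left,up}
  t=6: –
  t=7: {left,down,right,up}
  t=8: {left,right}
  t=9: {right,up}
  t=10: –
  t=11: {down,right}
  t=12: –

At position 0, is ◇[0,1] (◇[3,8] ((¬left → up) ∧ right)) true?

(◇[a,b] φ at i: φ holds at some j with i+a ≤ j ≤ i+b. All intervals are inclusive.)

Check ◇[3,8] ((¬left → up) ∧ right) at each j in [0,1]:
  j=0: holds (witness at 7)
  j=1: holds (witness at 7)
Found at j=0 → formula holds.

True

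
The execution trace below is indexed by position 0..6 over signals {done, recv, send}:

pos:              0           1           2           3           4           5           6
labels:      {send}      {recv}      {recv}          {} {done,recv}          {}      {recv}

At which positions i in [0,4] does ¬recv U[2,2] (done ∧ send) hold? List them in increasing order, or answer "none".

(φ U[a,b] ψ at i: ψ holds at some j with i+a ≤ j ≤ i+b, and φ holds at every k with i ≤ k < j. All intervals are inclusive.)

Evaluate at each i in [0,4]:
  i=0: ✗ (no rhs in [2,2])
  i=1: ✗ (no rhs in [3,3])
  i=2: ✗ (no rhs in [4,4])
  i=3: ✗ (no rhs in [5,5])
  i=4: ✗ (no rhs in [6,6])

none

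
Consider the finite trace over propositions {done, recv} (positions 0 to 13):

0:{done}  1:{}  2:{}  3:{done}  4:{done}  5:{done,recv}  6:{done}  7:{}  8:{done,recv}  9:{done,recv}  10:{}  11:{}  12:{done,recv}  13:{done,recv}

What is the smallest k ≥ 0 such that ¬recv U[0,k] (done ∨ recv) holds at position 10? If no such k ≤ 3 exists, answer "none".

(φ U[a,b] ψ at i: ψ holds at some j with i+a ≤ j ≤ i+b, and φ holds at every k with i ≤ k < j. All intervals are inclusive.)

2

Need earliest j ≥ 10 with (done ∨ recv), and ¬recv at every k in [10,j-1].
  j=10: rhs fails.
  j=11: rhs fails.
  j=12: rhs holds; lhs holds on [10,11]. k = 2.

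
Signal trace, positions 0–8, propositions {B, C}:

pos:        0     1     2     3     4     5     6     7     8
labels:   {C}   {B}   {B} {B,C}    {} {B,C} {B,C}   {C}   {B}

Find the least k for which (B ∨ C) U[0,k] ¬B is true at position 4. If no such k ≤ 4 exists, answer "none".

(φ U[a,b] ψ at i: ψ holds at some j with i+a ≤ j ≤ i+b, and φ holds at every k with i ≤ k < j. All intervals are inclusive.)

0

Need earliest j ≥ 4 with ¬B, and (B ∨ C) at every k in [4,j-1].
  j=4: rhs holds (empty prefix). k = 0.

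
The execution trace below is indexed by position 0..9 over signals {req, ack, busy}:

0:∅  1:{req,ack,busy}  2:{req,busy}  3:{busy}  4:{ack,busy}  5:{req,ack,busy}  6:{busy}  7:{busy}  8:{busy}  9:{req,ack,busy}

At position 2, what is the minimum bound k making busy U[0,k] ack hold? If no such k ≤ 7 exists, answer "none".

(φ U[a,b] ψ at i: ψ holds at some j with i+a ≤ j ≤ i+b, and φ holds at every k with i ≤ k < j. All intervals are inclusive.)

Need earliest j ≥ 2 with ack, and busy at every k in [2,j-1].
  j=2: rhs fails.
  j=3: rhs fails.
  j=4: rhs holds; lhs holds on [2,3]. k = 2.

2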